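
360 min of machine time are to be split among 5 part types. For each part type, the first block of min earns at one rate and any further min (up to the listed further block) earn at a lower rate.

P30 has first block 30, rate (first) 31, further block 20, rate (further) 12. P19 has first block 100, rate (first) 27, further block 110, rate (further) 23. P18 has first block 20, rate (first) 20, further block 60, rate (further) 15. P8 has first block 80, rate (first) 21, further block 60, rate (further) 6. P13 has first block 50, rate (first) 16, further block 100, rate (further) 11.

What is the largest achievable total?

8560

Treat each block as its own option and order by rate: P30/tier1 31 > P19/tier1 27 > P19/tier2 23 > P8/tier1 21 > P18/tier1 20 > P13/tier1 16 > P18/tier2 15 > P30/tier2 12 > P13/tier2 11 > P8/tier2 6.
Fill P30 tier1 block (30 at 31) → 330 left.
Fill P19 tier1 block (100 at 27) → 230 left.
P19/tier2 (23): +110 → 120 left.
Fill P8 tier1 block (80 at 21) → 40 left.
Fill P18 tier1 block (20 at 20) → 20 left.
20 remain; put them into P13 tier1 at 16.
Total = 31×30 + 27×100 + 23×110 + 21×80 + 20×20 + 16×20 = 8560.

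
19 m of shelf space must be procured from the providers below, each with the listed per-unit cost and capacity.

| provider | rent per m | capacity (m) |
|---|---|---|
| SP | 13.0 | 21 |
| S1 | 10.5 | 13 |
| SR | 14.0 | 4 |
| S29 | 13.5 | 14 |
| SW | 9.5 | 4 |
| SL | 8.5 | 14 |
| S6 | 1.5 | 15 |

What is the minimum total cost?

56.5

Use providers in increasing cost order.
S6 (1.5): use full 15 ; 4 m to go.
Take 4 from SL at 8.5 to finish.
SW, S1, SP, S29, SR: unused.
Cost = 15×1.5 + 4×8.5 = 56.5.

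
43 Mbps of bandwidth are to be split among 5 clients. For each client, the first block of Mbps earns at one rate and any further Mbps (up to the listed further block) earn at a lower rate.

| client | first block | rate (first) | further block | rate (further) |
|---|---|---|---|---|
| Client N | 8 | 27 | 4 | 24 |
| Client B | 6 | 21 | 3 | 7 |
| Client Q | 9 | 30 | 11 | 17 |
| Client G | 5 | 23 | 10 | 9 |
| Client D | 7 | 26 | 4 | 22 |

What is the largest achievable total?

1093

Treat each block as its own option and order by rate: Client Q/T1 30 > Client N/T1 27 > Client D/T1 26 > Client N/T2 24 > Client G/T1 23 > Client D/T2 22 > Client B/T1 21 > Client Q/T2 17 > Client G/T2 9 > Client B/T2 7.
Client Q/T1 (30): +9 → 34 left.
Client N T1 at 27: fill all 8 → 26 left.
Client D/T1 (26): +7 → 19 left.
Fill Client N T2 block (4 at 24) → 15 left.
Client G/T1 (23): +5 → 10 left.
Client D T2 at 22: fill all 4 → 6 left.
Client B T1 at 21: fill all 6 → 0 left.
Total = 30×9 + 27×8 + 26×7 + 24×4 + 23×5 + 22×4 + 21×6 = 1093.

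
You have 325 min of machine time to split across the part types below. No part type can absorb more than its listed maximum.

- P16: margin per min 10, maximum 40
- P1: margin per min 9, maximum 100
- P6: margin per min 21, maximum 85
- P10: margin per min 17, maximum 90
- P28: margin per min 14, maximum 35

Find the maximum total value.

Highest margin per min first: P6 21 > P10 17 > P28 14 > P16 10 > P1 9.
Give P6 85 to hit its cap of 85 → 240 left.
P10 takes 90 to reach its cap of 90 → 150 left.
P28 takes 35 to reach its cap of 35 → 115 left.
P16: +40 to 40 (cap) → 75 left.
P1 has room for 100 but only 75 remain, so it gets 75.
Total = 10×40 + 9×75 + 21×85 + 17×90 + 14×35 = 4880.

4880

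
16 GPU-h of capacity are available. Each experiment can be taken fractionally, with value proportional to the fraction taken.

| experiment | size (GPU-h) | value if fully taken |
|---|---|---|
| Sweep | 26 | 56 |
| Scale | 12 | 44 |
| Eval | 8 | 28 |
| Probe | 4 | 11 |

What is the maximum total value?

58

Sort by value density: Scale 44/12≈3.67, Eval 28/8≈3.5, Probe 11/4≈2.75, Sweep 56/26≈2.15.
Take all of Scale (12 GPU-h, value 44) → 4 GPU-h left.
4 GPU-h left: a 4/8 share of Eval gives 28×4/8 = 14.
Total value = 58.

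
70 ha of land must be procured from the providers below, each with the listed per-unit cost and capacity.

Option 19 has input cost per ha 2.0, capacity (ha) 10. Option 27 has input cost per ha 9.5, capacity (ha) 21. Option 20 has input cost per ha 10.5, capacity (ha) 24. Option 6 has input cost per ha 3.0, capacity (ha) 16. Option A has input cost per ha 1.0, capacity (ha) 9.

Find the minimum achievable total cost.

423.5

Fill from the cheapest provider first.
Take 9 from Option A at 1.0 ; need 61 more.
Option 19 (2.0): use full 10 ; 51 ha to go.
Option 6 at 3.0: take all 16 ha ; 35 still needed.
Option 27 at 9.5: take all 21 ha ; 14 still needed.
Option 20 (10.5): take the remaining 14 ; done.
Cost = 9×1.0 + 10×2.0 + 16×3.0 + 21×9.5 + 14×10.5 = 423.5.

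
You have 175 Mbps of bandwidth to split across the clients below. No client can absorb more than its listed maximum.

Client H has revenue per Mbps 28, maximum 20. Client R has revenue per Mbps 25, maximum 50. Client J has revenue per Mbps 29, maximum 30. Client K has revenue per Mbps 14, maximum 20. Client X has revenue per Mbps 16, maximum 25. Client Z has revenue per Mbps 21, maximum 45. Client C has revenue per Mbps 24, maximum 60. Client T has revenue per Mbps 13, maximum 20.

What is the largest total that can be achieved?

4435

Highest revenue per Mbps first: Client J 29 > Client H 28 > Client R 25 > Client C 24 > Client Z 21 > Client X 16 > Client K 14 > Client T 13.
Give Client J 30 to hit its cap of 30 → 145 left.
Client H: +20 to 20 (cap) → 125 left.
Client R: +50 to 50 (cap) → 75 left.
Give Client C 60 to hit its cap of 60 → 15 left.
Client Z has room for 45 but only 15 remain, so it gets 15.
Total = 28×20 + 25×50 + 29×30 + 21×15 + 24×60 = 4435.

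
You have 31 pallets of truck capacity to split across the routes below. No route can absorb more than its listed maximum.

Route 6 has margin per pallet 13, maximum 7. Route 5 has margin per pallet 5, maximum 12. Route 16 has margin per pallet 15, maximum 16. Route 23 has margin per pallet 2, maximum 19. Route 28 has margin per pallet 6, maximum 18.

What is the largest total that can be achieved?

379

Highest margin per pallet first: Route 16 15 > Route 6 13 > Route 28 6 > Route 5 5 > Route 23 2.
Give Route 16 16 to hit its cap of 16 — 15 left.
Give Route 6 7 to hit its cap of 7 — 8 left.
Route 28: +8 (room for 18) → 8. Pool exhausted.
Total = 13×7 + 15×16 + 6×8 = 379.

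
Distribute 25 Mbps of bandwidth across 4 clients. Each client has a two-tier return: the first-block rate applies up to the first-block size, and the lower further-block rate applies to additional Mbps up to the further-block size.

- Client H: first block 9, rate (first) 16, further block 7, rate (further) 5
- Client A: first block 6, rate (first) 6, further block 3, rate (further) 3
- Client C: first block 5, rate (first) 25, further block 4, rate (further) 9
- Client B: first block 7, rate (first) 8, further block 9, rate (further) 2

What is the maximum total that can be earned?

Treat each block as its own option and order by rate: Client C/first 25 > Client H/first 16 > Client C/second 9 > Client B/first 8 > Client A/first 6 > Client H/second 5 > Client A/second 3 > Client B/second 2.
Client C first at 25: fill all 5 → 20 left.
Client H first at 16: fill all 9 → 11 left.
Client C/second (9): +4 → 7 left.
Client B first at 8: fill all 7 → 0 left.
Total = 25×5 + 16×9 + 9×4 + 8×7 = 361.

361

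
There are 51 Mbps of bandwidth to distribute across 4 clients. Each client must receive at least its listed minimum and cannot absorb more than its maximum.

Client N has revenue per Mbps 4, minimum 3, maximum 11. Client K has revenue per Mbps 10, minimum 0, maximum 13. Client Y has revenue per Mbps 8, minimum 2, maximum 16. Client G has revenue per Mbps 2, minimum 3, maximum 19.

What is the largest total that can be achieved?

Meeting every minimum uses 3+0+2+3 = 8 Mbps, leaving 43.
Rank by revenue per Mbps: Client K 10 > Client Y 8 > Client N 4 > Client G 2.
Client K: +13 to 13 (cap) → 30 left.
Give Client Y 14 more to hit its cap of 16 → 16 left.
Client N: +8 to 11 (cap) → 8 left.
Only 8 left; Client G takes them to reach 11.
Total = 4×11 + 10×13 + 8×16 + 2×11 = 324.

324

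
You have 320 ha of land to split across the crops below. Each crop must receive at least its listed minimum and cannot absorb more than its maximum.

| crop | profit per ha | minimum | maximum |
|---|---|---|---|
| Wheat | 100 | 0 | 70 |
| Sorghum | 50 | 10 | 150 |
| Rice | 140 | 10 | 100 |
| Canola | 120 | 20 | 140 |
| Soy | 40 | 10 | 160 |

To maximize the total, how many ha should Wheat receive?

Meeting every minimum uses 0+10+10+20+10 = 50 ha, leaving 270.
Rank by profit per ha: Rice 140 > Canola 120 > Wheat 100 > Sorghum 50 > Soy 40.
Give Rice 90 more to hit its cap of 100 → 180 left.
Give Canola 120 more to hit its cap of 140 → 60 left.
Wheat: +60 (room for 70) → 60. Pool exhausted.

60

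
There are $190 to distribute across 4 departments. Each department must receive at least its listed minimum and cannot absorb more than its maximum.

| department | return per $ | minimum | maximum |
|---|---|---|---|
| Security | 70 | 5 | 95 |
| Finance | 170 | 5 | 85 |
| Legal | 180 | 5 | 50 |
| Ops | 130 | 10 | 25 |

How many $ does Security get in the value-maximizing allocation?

30

Meeting every minimum uses 5+5+5+10 = 25 $, leaving 165.
Rank by return per $: Legal 180 > Finance 170 > Ops 130 > Security 70.
Legal: +45 to 50 (cap) ; 120 left.
Give Finance 80 more to hit its cap of 85 ; 40 left.
Give Ops 15 more to hit its cap of 25 ; 25 left.
Security: +25 (room for 90) → 30. Pool exhausted.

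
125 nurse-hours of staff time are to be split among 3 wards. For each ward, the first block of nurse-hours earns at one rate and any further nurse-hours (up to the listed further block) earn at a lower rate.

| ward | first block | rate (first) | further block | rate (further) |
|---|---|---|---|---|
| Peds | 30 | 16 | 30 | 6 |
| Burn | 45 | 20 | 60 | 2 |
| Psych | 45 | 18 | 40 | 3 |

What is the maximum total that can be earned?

Order all 6 blocks by rate: Burn/first 20 > Psych/first 18 > Peds/first 16 > Peds/second 6 > Psych/second 3 > Burn/second 2.
Fill Burn first block (45 at 20) → 80 left.
Fill Psych first block (45 at 18) → 35 left.
Peds first at 16: fill all 30 → 5 left.
Peds/second: +5 of 30 at 6; pool empty.
Total = 20×45 + 18×45 + 16×30 + 6×5 = 2220.

2220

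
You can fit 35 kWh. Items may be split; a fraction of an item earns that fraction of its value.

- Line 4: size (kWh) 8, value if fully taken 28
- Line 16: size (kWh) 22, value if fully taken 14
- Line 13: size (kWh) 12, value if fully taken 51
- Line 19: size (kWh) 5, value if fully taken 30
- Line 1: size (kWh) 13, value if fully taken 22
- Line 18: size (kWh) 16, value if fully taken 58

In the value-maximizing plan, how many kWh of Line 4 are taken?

2

Sort by value density: Line 19 30/5≈6, Line 13 51/12≈4.25, Line 18 58/16≈3.62, Line 4 28/8≈3.5, Line 1 22/13≈1.69, Line 16 14/22≈0.636.
Take all of Line 19 (5 kWh, value 30) ; 30 kWh left.
Line 13: take in full, 12 kWh for value 51 ; 18 left.
Take all of Line 18 (16 kWh, value 58) ; 2 kWh left.
Only 2 kWh remain; take 2/8 of Line 4 for value 28×2/8 = 7.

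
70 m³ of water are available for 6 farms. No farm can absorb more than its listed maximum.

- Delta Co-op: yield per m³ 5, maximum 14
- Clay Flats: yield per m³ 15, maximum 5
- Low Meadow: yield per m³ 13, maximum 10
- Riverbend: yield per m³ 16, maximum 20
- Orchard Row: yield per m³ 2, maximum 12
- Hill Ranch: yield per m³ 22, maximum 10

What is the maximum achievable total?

837

Order the farms by yield per m³: Hill Ranch 22 > Riverbend 16 > Clay Flats 15 > Low Meadow 13 > Delta Co-op 5 > Orchard Row 2.
Give Hill Ranch 10 to hit its cap of 10 — 60 left.
Riverbend: +20 to 20 (cap) — 40 left.
Give Clay Flats 5 to hit its cap of 5 — 35 left.
Give Low Meadow 10 to hit its cap of 10 — 25 left.
Delta Co-op takes 14 to reach its cap of 14 — 11 left.
Orchard Row: +11 (room for 12) → 11. Pool exhausted.
Total = 5×14 + 15×5 + 13×10 + 16×20 + 2×11 + 22×10 = 837.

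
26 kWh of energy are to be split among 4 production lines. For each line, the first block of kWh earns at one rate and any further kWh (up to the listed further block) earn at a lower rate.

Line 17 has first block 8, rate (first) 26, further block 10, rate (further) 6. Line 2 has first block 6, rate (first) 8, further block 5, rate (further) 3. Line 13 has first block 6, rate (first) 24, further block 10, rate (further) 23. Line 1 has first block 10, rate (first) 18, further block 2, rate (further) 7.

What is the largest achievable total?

618

Rank every tier by rate: Line 17/first 26 > Line 13/first 24 > Line 13/second 23 > Line 1/first 18 > Line 2/first 8 > Line 1/second 7 > Line 17/second 6 > Line 2/second 3.
Fill Line 17 first block (8 at 26) → 18 left.
Line 13 first at 24: fill all 6 → 12 left.
Line 13/second (23): +10 → 2 left.
Line 1 first at 18: only 2 left, fill 2.
Total = 26×8 + 24×6 + 23×10 + 18×2 = 618.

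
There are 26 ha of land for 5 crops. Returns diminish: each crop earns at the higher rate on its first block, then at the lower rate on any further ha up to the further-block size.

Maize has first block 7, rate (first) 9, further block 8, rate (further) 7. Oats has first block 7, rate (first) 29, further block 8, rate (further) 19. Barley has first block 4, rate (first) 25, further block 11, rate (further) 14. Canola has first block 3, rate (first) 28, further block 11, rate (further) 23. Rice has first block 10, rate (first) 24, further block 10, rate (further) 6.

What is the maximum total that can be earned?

Treat each block as its own option and order by rate: Oats/first 29 > Canola/first 28 > Barley/first 25 > Rice/first 24 > Canola/second 23 > Oats/second 19 > Barley/second 14 > Maize/first 9 > Maize/second 7 > Rice/second 6.
Oats first at 29: fill all 7 → 19 left.
Fill Canola first block (3 at 28) → 16 left.
Fill Barley first block (4 at 25) → 12 left.
Rice first at 24: fill all 10 → 2 left.
2 remain; put them into Canola second at 23.
Total = 29×7 + 28×3 + 25×4 + 24×10 + 23×2 = 673.

673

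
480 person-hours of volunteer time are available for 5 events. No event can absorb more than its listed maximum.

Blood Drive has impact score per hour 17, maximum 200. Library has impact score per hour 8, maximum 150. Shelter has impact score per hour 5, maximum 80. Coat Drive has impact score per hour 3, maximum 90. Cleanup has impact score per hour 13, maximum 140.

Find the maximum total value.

6340

Rank by impact score per hour: Blood Drive 17 > Cleanup 13 > Library 8 > Shelter 5 > Coat Drive 3.
Blood Drive: +200 to 200 (cap) — 280 left.
Cleanup: +140 to 140 (cap) — 140 left.
Only 140 left; Library takes them to reach 140.
Total = 17×200 + 8×140 + 13×140 = 6340.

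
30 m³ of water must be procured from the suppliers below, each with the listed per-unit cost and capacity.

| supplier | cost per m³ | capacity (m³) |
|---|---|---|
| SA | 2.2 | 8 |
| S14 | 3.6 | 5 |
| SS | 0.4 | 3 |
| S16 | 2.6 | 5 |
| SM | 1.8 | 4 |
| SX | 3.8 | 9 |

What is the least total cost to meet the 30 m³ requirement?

Cheapest first:
SS at 0.4: take all 3 m³ — 27 still needed.
SM at 1.8: take all 4 m³ — 23 still needed.
SA at 2.2: take all 8 m³ — 15 still needed.
S16 (2.6): use full 5 — 10 m³ to go.
S14 at 3.6: take all 5 m³ — 5 still needed.
Take 5 from SX at 3.8 to finish.
Cost = 3×0.4 + 4×1.8 + 8×2.2 + 5×2.6 + 5×3.6 + 5×3.8 = 76.

76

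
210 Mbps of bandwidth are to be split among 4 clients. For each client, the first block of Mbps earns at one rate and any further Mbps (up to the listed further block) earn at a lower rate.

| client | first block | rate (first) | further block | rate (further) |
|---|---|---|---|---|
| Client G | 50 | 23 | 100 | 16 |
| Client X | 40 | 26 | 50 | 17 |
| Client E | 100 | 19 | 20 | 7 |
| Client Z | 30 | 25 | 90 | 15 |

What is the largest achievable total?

Treat each block as its own option and order by rate: Client X/tier1 26 > Client Z/tier1 25 > Client G/tier1 23 > Client E/tier1 19 > Client X/tier2 17 > Client G/tier2 16 > Client Z/tier2 15 > Client E/tier2 7.
Client X tier1 at 26: fill all 40 ; 170 left.
Client Z tier1 at 25: fill all 30 ; 140 left.
Fill Client G tier1 block (50 at 23) ; 90 left.
Client E tier1 at 19: only 90 left, fill 90.
Total = 26×40 + 25×30 + 23×50 + 19×90 = 4650.

4650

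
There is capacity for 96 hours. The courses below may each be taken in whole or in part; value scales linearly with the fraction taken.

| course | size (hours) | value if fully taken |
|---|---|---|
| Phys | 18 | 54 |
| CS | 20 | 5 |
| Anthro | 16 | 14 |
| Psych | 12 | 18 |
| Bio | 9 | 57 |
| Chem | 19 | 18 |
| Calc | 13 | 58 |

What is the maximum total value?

Rank by value-to-size ratio: Bio 57/9≈6.33, Calc 58/13≈4.46, Phys 54/18≈3, Psych 18/12≈1.5, Chem 18/19≈0.947, Anthro 14/16≈0.875, CS 5/20≈0.25.
Bio: take in full, 9 hours for value 57 — 87 left.
All 13 hours of Calc fit (value 58) — 74 remain.
Phys: take in full, 18 hours for value 54 — 56 left.
Psych: take in full, 12 hours for value 18 — 44 left.
All 19 hours of Chem fit (value 18) — 25 remain.
Anthro: take in full, 16 hours for value 14 — 9 left.
Fill the last 9 hours with part of CS: 9/20 of it earns 2.25.
Total value = 221.25.

221.25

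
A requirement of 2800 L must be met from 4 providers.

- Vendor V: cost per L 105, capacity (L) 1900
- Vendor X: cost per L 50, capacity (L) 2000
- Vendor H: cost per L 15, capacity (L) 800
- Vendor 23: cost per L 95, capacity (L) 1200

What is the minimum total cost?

Fill from the cheapest provider first.
Vendor H (15): use full 800 → 2000 L to go.
Vendor X (50): use full 2000 → 0 L to go.
Vendor 23, Vendor V: unused.
Cost = 800×15 + 2000×50 = 112000.

112000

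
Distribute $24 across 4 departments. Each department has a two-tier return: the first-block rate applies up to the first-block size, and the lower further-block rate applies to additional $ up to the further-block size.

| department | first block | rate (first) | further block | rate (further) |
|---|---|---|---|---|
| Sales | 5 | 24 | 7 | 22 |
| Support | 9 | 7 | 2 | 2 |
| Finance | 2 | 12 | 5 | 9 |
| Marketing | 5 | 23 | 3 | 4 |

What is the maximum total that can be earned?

Rank every tier by rate: Sales/tier1 24 > Marketing/tier1 23 > Sales/tier2 22 > Finance/tier1 12 > Finance/tier2 9 > Support/tier1 7 > Marketing/tier2 4 > Support/tier2 2.
Sales/tier1 (24): +5 ; 19 left.
Marketing/tier1 (23): +5 ; 14 left.
Sales tier2 at 22: fill all 7 ; 7 left.
Finance/tier1 (12): +2 ; 5 left.
Finance tier2 at 9: fill all 5 ; 0 left.
Total = 24×5 + 23×5 + 22×7 + 12×2 + 9×5 = 458.

458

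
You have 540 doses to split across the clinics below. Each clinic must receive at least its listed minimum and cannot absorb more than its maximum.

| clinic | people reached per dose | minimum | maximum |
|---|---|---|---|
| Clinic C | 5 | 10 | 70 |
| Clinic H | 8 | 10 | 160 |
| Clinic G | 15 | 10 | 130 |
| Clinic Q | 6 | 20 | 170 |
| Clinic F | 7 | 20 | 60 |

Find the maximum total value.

4770

Meeting every minimum uses 10+10+10+20+20 = 70 doses, leaving 470.
Rank by people reached per dose: Clinic G 15 > Clinic H 8 > Clinic F 7 > Clinic Q 6 > Clinic C 5.
Clinic G takes 120 more to reach its cap of 130 — 350 left.
Give Clinic H 150 more to hit its cap of 160 — 200 left.
Give Clinic F 40 more to hit its cap of 60 — 160 left.
Give Clinic Q 150 more to hit its cap of 170 — 10 left.
Only 10 left; Clinic C takes them to reach 20.
Total = 5×20 + 8×160 + 15×130 + 6×170 + 7×60 = 4770.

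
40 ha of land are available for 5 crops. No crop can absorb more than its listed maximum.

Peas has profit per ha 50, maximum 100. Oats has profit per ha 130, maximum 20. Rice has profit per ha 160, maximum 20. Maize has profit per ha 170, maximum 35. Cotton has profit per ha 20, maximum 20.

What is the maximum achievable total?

Highest profit per ha first: Maize 170 > Rice 160 > Oats 130 > Peas 50 > Cotton 20.
Give Maize 35 to hit its cap of 35 → 5 left.
Only 5 left; Rice takes them to reach 5.
Total = 160×5 + 170×35 = 6750.

6750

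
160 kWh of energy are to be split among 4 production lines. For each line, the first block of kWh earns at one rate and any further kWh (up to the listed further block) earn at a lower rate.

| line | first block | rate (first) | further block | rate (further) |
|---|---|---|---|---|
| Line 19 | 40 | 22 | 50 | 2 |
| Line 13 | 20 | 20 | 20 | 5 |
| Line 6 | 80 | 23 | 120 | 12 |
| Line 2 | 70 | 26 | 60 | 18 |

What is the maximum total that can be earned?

3880

Rank every tier by rate: Line 2/first 26 > Line 6/first 23 > Line 19/first 22 > Line 13/first 20 > Line 2/second 18 > Line 6/second 12 > Line 13/second 5 > Line 19/second 2.
Fill Line 2 first block (70 at 26) → 90 left.
Line 6/first (23): +80 → 10 left.
Line 19/first: +10 of 40 at 22; pool empty.
Total = 26×70 + 23×80 + 22×10 = 3880.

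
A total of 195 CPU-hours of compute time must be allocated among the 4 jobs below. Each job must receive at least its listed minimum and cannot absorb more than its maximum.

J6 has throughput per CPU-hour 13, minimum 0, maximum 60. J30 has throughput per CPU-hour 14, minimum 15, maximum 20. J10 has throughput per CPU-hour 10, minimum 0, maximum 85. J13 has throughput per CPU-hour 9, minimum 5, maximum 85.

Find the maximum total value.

2180

Meeting every minimum uses 0+15+0+5 = 20 CPU-hours, leaving 175.
Highest throughput per CPU-hour first: J30 14 > J6 13 > J10 10 > J13 9.
J30: +5 to 20 (cap) — 170 left.
J6: +60 to 60 (cap) — 110 left.
Give J10 85 more to hit its cap of 85 — 25 left.
Only 25 left; J13 takes them to reach 30.
Total = 13×60 + 14×20 + 10×85 + 9×30 = 2180.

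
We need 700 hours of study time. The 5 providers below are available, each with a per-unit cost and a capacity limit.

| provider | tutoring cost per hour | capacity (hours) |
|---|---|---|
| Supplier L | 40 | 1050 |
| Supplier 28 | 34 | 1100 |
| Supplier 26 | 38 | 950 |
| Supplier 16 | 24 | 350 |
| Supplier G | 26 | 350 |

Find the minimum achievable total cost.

17500

Cheapest first:
Supplier 16 at 24: take all 350 hours ; 350 still needed.
Take 350 from Supplier G at 26 ; need 0 more.
Supplier 28, Supplier 26, Supplier L: unused.
Cost = 350×24 + 350×26 = 17500.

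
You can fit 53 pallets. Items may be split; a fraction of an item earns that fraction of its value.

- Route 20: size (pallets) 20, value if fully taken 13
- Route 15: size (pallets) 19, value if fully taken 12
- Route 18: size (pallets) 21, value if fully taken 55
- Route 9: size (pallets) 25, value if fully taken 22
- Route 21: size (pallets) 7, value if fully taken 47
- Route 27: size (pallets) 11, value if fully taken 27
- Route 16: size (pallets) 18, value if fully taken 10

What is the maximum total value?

Sort by value density: Route 21 47/7≈6.71, Route 18 55/21≈2.62, Route 27 27/11≈2.45, Route 9 22/25≈0.88, Route 20 13/20≈0.65, Route 15 12/19≈0.632, Route 16 10/18≈0.556.
All 7 pallets of Route 21 fit (value 47) — 46 remain.
Route 18: take in full, 21 pallets for value 55 — 25 left.
All 11 pallets of Route 27 fit (value 27) — 14 remain.
Only 14 pallets remain; take 14/25 of Route 9 for value 22×14/25 = 12.32.
Total value = 141.32.

141.32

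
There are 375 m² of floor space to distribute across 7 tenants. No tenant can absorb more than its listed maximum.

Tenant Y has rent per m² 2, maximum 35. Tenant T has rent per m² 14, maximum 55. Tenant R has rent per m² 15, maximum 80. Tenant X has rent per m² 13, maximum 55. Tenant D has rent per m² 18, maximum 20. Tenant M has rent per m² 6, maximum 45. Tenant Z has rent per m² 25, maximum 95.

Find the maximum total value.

Rank by rent per m²: Tenant Z 25 > Tenant D 18 > Tenant R 15 > Tenant T 14 > Tenant X 13 > Tenant M 6 > Tenant Y 2.
Tenant Z takes 95 to reach its cap of 95 → 280 left.
Tenant D: +20 to 20 (cap) → 260 left.
Tenant R: +80 to 80 (cap) → 180 left.
Tenant T takes 55 to reach its cap of 55 → 125 left.
Tenant X: +55 to 55 (cap) → 70 left.
Tenant M takes 45 to reach its cap of 45 → 25 left.
Tenant Y: +25 (room for 35) → 25. Pool exhausted.
Total = 2×25 + 14×55 + 15×80 + 13×55 + 18×20 + 6×45 + 25×95 = 5740.

5740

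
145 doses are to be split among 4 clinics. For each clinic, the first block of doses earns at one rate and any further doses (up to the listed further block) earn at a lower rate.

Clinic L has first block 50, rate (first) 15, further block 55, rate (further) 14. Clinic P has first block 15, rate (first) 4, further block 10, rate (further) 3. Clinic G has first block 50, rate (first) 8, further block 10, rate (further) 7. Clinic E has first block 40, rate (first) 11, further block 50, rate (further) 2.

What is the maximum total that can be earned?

1960

Treat each block as its own option and order by rate: Clinic L/T1 15 > Clinic L/T2 14 > Clinic E/T1 11 > Clinic G/T1 8 > Clinic G/T2 7 > Clinic P/T1 4 > Clinic P/T2 3 > Clinic E/T2 2.
Fill Clinic L T1 block (50 at 15) — 95 left.
Fill Clinic L T2 block (55 at 14) — 40 left.
Fill Clinic E T1 block (40 at 11) — 0 left.
Total = 15×50 + 14×55 + 11×40 = 1960.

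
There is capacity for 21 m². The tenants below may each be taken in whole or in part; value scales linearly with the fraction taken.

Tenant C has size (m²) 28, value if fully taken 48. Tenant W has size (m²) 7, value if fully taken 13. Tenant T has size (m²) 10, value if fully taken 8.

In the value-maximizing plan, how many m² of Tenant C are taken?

Sort by value density: Tenant W 13/7≈1.86, Tenant C 48/28≈1.71, Tenant T 8/10≈0.8.
All 7 m² of Tenant W fit (value 13) — 14 remain.
Only 14 m² remain; take 14/28 of Tenant C for value 48×14/28 = 24.

14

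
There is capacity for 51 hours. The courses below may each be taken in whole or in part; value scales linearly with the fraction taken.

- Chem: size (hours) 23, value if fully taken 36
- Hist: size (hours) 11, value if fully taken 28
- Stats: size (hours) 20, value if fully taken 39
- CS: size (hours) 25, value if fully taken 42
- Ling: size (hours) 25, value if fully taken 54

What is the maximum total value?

111.25

Rank by value-to-size ratio: Hist 28/11≈2.55, Ling 54/25≈2.16, Stats 39/20≈1.95, CS 42/25≈1.68, Chem 36/23≈1.57.
Take all of Hist (11 hours, value 28) ; 40 hours left.
Take all of Ling (25 hours, value 54) ; 15 hours left.
Only 15 hours remain; take 15/20 of Stats for value 39×15/20 = 29.25.
Total value = 111.25.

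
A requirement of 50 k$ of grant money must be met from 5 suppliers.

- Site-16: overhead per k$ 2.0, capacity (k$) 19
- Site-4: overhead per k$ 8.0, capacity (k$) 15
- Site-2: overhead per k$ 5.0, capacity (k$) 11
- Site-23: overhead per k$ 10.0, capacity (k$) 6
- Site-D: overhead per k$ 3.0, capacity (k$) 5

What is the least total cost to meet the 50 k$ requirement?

228

Cheapest first:
Site-16 at 2.0: take all 19 k$ → 31 still needed.
Take 5 from Site-D at 3.0 → need 26 more.
Site-2 at 5.0: take all 11 k$ → 15 still needed.
Site-4 (8.0): use full 15 → 0 k$ to go.
Site-23: unused.
Cost = 19×2.0 + 5×3.0 + 11×5.0 + 15×8.0 = 228.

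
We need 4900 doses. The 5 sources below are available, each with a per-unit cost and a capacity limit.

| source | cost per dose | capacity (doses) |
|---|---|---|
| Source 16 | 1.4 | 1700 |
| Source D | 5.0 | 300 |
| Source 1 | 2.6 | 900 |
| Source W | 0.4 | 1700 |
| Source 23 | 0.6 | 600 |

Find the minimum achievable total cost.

Cheapest first:
Source W at 0.4: take all 1700 doses ; 3200 still needed.
Source 23 (0.6): use full 600 ; 2600 doses to go.
Source 16 at 1.4: take all 1700 doses ; 900 still needed.
Source 1 at 2.6: take all 900 doses ; 0 still needed.
Source D: unused.
Cost = 1700×0.4 + 600×0.6 + 1700×1.4 + 900×2.6 = 5760.

5760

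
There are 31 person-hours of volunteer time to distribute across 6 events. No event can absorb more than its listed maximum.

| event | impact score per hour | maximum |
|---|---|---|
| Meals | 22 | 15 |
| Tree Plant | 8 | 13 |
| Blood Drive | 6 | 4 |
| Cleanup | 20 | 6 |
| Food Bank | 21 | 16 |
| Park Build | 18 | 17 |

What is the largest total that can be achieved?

666

Order the events by impact score per hour: Meals 22 > Food Bank 21 > Cleanup 20 > Park Build 18 > Tree Plant 8 > Blood Drive 6.
Give Meals 15 to hit its cap of 15 → 16 left.
Give Food Bank 16 to hit its cap of 16 → 0 left.
Total = 22×15 + 21×16 = 666.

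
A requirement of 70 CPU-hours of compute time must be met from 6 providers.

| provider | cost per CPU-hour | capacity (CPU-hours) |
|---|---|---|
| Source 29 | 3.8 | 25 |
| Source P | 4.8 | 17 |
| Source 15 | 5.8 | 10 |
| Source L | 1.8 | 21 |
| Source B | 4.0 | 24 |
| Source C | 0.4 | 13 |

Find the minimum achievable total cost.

Use providers in increasing cost order.
Take 13 from Source C at 0.4 — need 57 more.
Source L at 1.8: take all 21 CPU-hours — 36 still needed.
Take 25 from Source 29 at 3.8 — need 11 more.
Source B at 4.0: take 11 of its 24 — requirement met.
Source P, Source 15: unused.
Cost = 13×0.4 + 21×1.8 + 25×3.8 + 11×4.0 = 182.

182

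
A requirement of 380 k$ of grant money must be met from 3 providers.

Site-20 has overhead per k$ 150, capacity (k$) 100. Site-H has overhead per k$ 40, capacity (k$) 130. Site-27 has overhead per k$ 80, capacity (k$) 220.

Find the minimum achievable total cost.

Cheapest first:
Take 130 from Site-H at 40 — need 250 more.
Site-27 at 80: take all 220 k$ — 30 still needed.
Take 30 from Site-20 at 150 to finish.
Cost = 130×40 + 220×80 + 30×150 = 27300.

27300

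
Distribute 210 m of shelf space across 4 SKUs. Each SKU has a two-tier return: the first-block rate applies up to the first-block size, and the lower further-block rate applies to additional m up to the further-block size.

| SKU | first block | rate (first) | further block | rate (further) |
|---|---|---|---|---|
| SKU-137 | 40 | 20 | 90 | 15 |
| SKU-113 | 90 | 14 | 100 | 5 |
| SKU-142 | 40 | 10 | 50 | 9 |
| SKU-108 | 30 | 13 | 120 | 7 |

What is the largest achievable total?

3270

Rank every tier by rate: SKU-137/tier1 20 > SKU-137/tier2 15 > SKU-113/tier1 14 > SKU-108/tier1 13 > SKU-142/tier1 10 > SKU-142/tier2 9 > SKU-108/tier2 7 > SKU-113/tier2 5.
Fill SKU-137 tier1 block (40 at 20) — 170 left.
SKU-137 tier2 at 15: fill all 90 — 80 left.
SKU-113/tier1: +80 of 90 at 14; pool empty.
Total = 20×40 + 15×90 + 14×80 = 3270.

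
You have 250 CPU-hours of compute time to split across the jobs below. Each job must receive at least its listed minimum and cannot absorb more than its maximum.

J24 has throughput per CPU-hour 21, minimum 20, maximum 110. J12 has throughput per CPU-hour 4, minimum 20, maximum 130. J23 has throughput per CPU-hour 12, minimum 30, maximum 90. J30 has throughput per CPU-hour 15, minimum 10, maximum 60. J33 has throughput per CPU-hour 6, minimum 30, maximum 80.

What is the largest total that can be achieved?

Meeting every minimum uses 20+20+30+10+30 = 110 CPU-hours, leaving 140.
Highest throughput per CPU-hour first: J24 21 > J30 15 > J23 12 > J33 6 > J12 4.
Give J24 90 more to hit its cap of 110 ; 50 left.
J30: +50 to 60 (cap) ; 0 left.
Total = 21×110 + 4×20 + 12×30 + 15×60 + 6×30 = 3830.

3830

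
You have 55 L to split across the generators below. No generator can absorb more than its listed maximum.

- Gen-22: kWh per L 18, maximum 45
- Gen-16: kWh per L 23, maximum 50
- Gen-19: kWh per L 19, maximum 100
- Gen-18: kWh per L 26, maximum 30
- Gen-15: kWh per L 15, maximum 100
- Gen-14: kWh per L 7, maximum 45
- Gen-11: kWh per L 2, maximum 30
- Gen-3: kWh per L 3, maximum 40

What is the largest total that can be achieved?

1355

Rank by kWh per L: Gen-18 26 > Gen-16 23 > Gen-19 19 > Gen-22 18 > Gen-15 15 > Gen-14 7 > Gen-3 3 > Gen-11 2.
Give Gen-18 30 to hit its cap of 30 — 25 left.
Gen-16: +25 (room for 50) → 25. Pool exhausted.
Total = 23×25 + 26×30 = 1355.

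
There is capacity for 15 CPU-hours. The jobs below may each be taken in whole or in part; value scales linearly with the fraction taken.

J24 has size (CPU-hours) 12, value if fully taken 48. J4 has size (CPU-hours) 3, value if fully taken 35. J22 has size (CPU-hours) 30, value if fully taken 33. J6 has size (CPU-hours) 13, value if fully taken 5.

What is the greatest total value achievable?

Sort by value density: J4 35/3≈11.7, J24 48/12≈4, J22 33/30≈1.1, J6 5/13≈0.385.
Take all of J4 (3 CPU-hours, value 35) — 12 CPU-hours left.
Take all of J24 (12 CPU-hours, value 48) — 0 CPU-hours left.
Total value = 83.

83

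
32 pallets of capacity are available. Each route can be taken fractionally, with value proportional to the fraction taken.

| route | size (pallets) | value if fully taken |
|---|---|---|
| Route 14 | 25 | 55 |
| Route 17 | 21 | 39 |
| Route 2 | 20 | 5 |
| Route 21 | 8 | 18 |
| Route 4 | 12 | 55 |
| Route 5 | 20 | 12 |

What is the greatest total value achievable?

99.4

Best value per unit of size first: Route 4 55/12≈4.58, Route 21 18/8≈2.25, Route 14 55/25≈2.2, Route 17 39/21≈1.86, Route 5 12/20≈0.6, Route 2 5/20≈0.25.
Take all of Route 4 (12 pallets, value 55) → 20 pallets left.
Take all of Route 21 (8 pallets, value 18) → 12 pallets left.
12 pallets left: a 12/25 share of Route 14 gives 55×12/25 = 26.4.
Total value = 99.4.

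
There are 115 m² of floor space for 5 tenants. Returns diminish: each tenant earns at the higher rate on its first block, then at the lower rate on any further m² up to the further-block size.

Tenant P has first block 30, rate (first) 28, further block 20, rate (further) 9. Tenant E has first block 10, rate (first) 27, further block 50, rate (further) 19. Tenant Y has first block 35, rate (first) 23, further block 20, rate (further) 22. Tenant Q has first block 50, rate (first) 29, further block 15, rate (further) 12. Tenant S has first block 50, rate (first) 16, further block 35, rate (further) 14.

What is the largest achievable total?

3135

Rank every tier by rate: Tenant Q/first 29 > Tenant P/first 28 > Tenant E/first 27 > Tenant Y/first 23 > Tenant Y/second 22 > Tenant E/second 19 > Tenant S/first 16 > Tenant S/second 14 > Tenant Q/second 12 > Tenant P/second 9.
Fill Tenant Q first block (50 at 29) — 65 left.
Fill Tenant P first block (30 at 28) — 35 left.
Tenant E first at 27: fill all 10 — 25 left.
Tenant Y/first: +25 of 35 at 23; pool empty.
Total = 29×50 + 28×30 + 27×10 + 23×25 = 3135.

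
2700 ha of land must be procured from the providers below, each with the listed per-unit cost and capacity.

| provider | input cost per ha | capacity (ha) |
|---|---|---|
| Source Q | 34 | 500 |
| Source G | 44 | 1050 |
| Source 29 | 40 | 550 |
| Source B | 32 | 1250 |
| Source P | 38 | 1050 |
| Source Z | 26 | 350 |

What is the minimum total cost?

88900

Fill from the cheapest provider first.
Source Z (26): use full 350 → 2350 ha to go.
Source B at 32: take all 1250 ha → 1100 still needed.
Take 500 from Source Q at 34 → need 600 more.
Source P (38): take the remaining 600 → done.
Source 29, Source G: unused.
Cost = 350×26 + 1250×32 + 500×34 + 600×38 = 88900.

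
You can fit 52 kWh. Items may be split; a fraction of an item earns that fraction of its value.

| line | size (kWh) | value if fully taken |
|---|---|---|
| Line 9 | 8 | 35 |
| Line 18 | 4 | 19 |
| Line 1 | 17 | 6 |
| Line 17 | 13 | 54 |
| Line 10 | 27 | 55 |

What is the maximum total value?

Sort by value density: Line 18 19/4≈4.75, Line 9 35/8≈4.38, Line 17 54/13≈4.15, Line 10 55/27≈2.04, Line 1 6/17≈0.353.
Line 18: take in full, 4 kWh for value 19 ; 48 left.
Line 9: take in full, 8 kWh for value 35 ; 40 left.
Line 17: take in full, 13 kWh for value 54 ; 27 left.
Line 10: take in full, 27 kWh for value 55 ; 0 left.
Total value = 163.

163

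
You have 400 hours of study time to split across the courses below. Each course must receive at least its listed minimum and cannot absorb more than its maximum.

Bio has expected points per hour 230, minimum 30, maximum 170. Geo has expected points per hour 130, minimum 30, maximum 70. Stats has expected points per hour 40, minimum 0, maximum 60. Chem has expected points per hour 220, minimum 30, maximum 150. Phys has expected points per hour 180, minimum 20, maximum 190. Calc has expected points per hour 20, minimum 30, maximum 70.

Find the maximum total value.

80200

Meeting every minimum uses 30+30+0+30+20+30 = 140 hours, leaving 260.
Order the courses by expected points per hour: Bio 230 > Chem 220 > Phys 180 > Geo 130 > Stats 40 > Calc 20.
Bio: +140 to 170 (cap) → 120 left.
Chem: +120 to 150 (cap) → 0 left.
Total = 230×170 + 130×30 + 220×150 + 180×20 + 20×30 = 80200.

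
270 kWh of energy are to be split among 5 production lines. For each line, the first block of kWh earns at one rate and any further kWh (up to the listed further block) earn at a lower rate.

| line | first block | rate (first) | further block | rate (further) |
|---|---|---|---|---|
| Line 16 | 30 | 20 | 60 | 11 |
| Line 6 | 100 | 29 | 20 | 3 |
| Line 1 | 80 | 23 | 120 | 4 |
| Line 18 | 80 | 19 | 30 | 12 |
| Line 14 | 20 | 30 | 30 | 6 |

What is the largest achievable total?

Treat each block as its own option and order by rate: Line 14/first 30 > Line 6/first 29 > Line 1/first 23 > Line 16/first 20 > Line 18/first 19 > Line 18/second 12 > Line 16/second 11 > Line 14/second 6 > Line 1/second 4 > Line 6/second 3.
Line 14 first at 30: fill all 20 — 250 left.
Fill Line 6 first block (100 at 29) — 150 left.
Line 1/first (23): +80 — 70 left.
Line 16/first (20): +30 — 40 left.
40 remain; put them into Line 18 first at 19.
Total = 30×20 + 29×100 + 23×80 + 20×30 + 19×40 = 6700.

6700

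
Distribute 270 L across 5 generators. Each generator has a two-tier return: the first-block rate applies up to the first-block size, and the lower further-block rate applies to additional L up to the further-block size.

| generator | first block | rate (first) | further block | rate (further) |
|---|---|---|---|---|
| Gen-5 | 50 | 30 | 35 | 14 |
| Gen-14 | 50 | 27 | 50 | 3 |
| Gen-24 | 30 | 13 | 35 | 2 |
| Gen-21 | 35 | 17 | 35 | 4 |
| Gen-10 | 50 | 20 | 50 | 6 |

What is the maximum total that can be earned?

5445

Order all 10 blocks by rate: Gen-5/T1 30 > Gen-14/T1 27 > Gen-10/T1 20 > Gen-21/T1 17 > Gen-5/T2 14 > Gen-24/T1 13 > Gen-10/T2 6 > Gen-21/T2 4 > Gen-14/T2 3 > Gen-24/T2 2.
Gen-5/T1 (30): +50 ; 220 left.
Gen-14/T1 (27): +50 ; 170 left.
Gen-10/T1 (20): +50 ; 120 left.
Gen-21 T1 at 17: fill all 35 ; 85 left.
Gen-5/T2 (14): +35 ; 50 left.
Fill Gen-24 T1 block (30 at 13) ; 20 left.
Gen-10 T2 at 6: only 20 left, fill 20.
Total = 30×50 + 27×50 + 20×50 + 17×35 + 14×35 + 13×30 + 6×20 = 5445.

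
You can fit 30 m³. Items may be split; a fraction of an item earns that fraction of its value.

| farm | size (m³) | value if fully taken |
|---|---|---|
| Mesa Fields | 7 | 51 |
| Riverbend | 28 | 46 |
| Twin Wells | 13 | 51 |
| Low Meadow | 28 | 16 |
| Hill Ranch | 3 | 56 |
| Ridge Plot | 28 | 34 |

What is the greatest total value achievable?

Sort by value density: Hill Ranch 56/3≈18.7, Mesa Fields 51/7≈7.29, Twin Wells 51/13≈3.92, Riverbend 46/28≈1.64, Ridge Plot 34/28≈1.21, Low Meadow 16/28≈0.571.
Take all of Hill Ranch (3 m³, value 56) → 27 m³ left.
All 7 m³ of Mesa Fields fit (value 51) → 20 remain.
Take all of Twin Wells (13 m³, value 51) → 7 m³ left.
Only 7 m³ remain; take 7/28 of Riverbend for value 46×7/28 = 11.5.
Total value = 169.5.

169.5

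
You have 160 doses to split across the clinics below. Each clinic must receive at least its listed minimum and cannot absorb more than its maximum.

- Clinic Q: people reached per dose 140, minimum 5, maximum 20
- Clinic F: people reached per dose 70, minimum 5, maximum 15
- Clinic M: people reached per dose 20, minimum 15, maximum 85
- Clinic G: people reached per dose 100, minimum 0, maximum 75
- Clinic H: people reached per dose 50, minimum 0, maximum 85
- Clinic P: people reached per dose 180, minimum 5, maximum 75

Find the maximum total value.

Meeting every minimum uses 5+5+15+0+0+5 = 30 doses, leaving 130.
Order the clinics by people reached per dose: Clinic P 180 > Clinic Q 140 > Clinic G 100 > Clinic F 70 > Clinic H 50 > Clinic M 20.
Give Clinic P 70 more to hit its cap of 75 ; 60 left.
Clinic Q takes 15 more to reach its cap of 20 ; 45 left.
Clinic G has room for 75 more but only 45 remain, so it gets 45.
Total = 140×20 + 70×5 + 20×15 + 100×45 + 180×75 = 21450.

21450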